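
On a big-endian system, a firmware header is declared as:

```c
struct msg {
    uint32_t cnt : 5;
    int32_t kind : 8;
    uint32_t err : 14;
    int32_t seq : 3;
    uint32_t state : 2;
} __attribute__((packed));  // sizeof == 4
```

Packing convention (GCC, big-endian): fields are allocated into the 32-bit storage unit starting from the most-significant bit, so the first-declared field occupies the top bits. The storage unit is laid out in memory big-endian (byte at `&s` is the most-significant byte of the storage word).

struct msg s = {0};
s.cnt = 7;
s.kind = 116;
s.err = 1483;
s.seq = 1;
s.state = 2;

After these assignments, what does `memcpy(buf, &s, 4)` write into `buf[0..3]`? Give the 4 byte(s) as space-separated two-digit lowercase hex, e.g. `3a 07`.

3b a0 b9 66

cnt:5 = 7 → 0x7 << 27 → word 0x38000000
kind:8 = 116 → 0x74 << 19 → word 0x3ba00000
err:14 = 1483 → 0x5cb << 5 → word 0x3ba0b960
seq:3 = 1 → 0x1 << 2 → word 0x3ba0b964
state:2 = 2 → 0x2 << 0 → word 0x3ba0b966
word = 0x3ba0b966 → big-endian bytes:
  [0]=0x3b  [1]=0xa0  [2]=0xb9  [3]=0x66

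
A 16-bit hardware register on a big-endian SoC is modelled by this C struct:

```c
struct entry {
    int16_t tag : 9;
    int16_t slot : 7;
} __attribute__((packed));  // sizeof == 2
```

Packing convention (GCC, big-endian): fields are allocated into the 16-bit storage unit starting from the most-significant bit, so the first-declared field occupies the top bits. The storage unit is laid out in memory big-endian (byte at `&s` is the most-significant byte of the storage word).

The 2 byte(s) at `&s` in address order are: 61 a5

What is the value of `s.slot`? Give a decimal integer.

[0]=0x61 [1]=0xa5 (big-endian) → word 0x61a5
tag [7+:9] = (word>>7) & 0x1ff = 195
slot [0+:7] = (word>>0) & 0x7f = 37  ←
slot signed 7b, MSB=0: value = 37

37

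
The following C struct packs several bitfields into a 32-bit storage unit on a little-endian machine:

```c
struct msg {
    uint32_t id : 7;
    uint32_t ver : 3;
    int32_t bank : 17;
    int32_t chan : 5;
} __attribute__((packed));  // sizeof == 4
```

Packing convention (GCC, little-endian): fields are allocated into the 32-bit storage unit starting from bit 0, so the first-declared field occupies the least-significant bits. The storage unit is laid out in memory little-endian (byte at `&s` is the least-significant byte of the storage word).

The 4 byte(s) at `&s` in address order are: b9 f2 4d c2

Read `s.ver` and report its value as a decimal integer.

[0]=0xb9 [1]=0xf2 [2]=0x4d [3]=0xc2 (little-endian) → word 0xc24df2b9
id [0+:7] = (word>>0) & 0x7f = 57
ver [7+:3] = (word>>7) & 0x7 = 5  ←
bank [10+:17] = (word>>10) & 0x1ffff = 37756
chan [27+:5] = (word>>27) & 0x1f = 24

5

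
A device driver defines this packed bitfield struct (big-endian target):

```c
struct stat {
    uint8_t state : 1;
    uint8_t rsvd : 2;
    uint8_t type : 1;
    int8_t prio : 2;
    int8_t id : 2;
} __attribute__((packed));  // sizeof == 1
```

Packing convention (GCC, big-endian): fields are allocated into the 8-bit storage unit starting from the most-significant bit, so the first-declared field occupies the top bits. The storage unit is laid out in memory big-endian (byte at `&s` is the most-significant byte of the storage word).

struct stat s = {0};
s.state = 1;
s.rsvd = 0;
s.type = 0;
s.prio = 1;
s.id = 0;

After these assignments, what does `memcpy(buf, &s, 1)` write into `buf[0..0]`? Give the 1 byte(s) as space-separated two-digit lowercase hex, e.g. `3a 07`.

state (1b) val=1 bits=0x1 at bit 7: 0x80
rsvd (2b) val=0 bits=0x0 at bit 5: 0x80
type (1b) val=0 bits=0x0 at bit 4: 0x80
prio (2b) val=1 bits=0x1 at bit 2: 0x84
id (2b) val=0 bits=0x0 at bit 0: 0x84
word = 0x84 → big-endian bytes:
  [0]=0x84

84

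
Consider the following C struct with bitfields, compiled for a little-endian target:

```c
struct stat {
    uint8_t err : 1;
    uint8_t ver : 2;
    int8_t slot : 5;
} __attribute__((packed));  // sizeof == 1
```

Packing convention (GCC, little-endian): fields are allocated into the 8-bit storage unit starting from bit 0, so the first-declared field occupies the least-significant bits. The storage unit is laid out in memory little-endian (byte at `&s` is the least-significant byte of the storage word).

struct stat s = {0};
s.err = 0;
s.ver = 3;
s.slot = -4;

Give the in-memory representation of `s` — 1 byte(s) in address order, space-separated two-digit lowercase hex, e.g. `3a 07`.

err (1b) val=0 bits=0x0 at bit 0: 0x00
ver (2b) val=3 bits=0x3 at bit 1: 0x06
slot (5b) val=-4 bits=0x1c at bit 3: 0xe6
word = 0xe6 → little-endian bytes:
  [0]=0xe6

e6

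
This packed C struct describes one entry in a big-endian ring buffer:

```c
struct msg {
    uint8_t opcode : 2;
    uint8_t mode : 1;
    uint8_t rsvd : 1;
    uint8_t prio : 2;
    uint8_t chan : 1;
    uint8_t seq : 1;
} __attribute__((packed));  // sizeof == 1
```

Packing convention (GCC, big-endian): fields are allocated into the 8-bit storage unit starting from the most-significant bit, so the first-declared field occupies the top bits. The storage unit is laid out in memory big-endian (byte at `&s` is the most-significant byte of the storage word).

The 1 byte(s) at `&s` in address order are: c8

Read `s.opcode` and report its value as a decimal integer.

3

[0]=0xc8 (big-endian) → word 0xc8
opcode:2 @ bit 6 → (0xc8>>6)&0x3 = 0x3  ←
mode:1 @ bit 5 → (0xc8>>5)&0x1 = 0x0
rsvd:1 @ bit 4 → (0xc8>>4)&0x1 = 0x0
prio:2 @ bit 2 → (0xc8>>2)&0x3 = 0x2
chan:1 @ bit 1 → (0xc8>>1)&0x1 = 0x0
seq:1 @ bit 0 → (0xc8>>0)&0x1 = 0x0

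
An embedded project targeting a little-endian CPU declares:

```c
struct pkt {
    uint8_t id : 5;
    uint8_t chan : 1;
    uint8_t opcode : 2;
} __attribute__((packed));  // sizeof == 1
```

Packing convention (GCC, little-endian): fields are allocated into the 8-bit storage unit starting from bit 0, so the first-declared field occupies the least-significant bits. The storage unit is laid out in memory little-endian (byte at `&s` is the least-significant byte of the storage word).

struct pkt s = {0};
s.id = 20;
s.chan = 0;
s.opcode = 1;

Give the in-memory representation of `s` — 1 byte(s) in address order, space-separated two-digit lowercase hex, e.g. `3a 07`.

id (5b) val=20 bits=0x14 at bit 0: 0x14
chan (1b) val=0 bits=0x0 at bit 5: 0x14
opcode (2b) val=1 bits=0x1 at bit 6: 0x54
word = 0x54 → little-endian bytes:
  [0]=0x54

54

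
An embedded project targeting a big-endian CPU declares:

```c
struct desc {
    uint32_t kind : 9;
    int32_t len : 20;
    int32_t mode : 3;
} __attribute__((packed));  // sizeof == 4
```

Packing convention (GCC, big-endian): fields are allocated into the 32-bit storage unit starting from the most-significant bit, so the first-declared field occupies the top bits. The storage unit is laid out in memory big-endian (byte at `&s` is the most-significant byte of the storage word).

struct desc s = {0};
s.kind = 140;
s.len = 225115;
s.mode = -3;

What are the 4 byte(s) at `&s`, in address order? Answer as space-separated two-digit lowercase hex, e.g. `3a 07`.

46 1b 7a dd

[23+:9] kind=140 & 0x1ff = 0x8c; word=0x46000000
[3+:20] len=225115 & 0xfffff = 0x36f5b; word=0x461b7ad8
[0+:3] mode=-3 & 0x7 = 0x5; word=0x461b7add
word = 0x461b7add → big-endian bytes:
  [0]=0x46  [1]=0x1b  [2]=0x7a  [3]=0xdd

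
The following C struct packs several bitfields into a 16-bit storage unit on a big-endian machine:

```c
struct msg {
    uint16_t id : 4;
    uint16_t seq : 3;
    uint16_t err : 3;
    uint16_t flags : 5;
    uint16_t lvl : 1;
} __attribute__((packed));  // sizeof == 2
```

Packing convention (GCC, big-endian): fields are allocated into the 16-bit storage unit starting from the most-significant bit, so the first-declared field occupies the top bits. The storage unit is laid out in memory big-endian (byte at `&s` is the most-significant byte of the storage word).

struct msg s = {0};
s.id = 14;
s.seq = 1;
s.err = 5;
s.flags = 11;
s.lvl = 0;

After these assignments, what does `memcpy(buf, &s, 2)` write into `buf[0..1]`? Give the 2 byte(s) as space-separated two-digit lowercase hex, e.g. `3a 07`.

id (4b) val=14 bits=0xe at bit 12: 0xe000
seq (3b) val=1 bits=0x1 at bit 9: 0xe200
err (3b) val=5 bits=0x5 at bit 6: 0xe340
flags (5b) val=11 bits=0xb at bit 1: 0xe356
lvl (1b) val=0 bits=0x0 at bit 0: 0xe356
word = 0xe356 → big-endian bytes:
  [0]=0xe3  [1]=0x56

e3 56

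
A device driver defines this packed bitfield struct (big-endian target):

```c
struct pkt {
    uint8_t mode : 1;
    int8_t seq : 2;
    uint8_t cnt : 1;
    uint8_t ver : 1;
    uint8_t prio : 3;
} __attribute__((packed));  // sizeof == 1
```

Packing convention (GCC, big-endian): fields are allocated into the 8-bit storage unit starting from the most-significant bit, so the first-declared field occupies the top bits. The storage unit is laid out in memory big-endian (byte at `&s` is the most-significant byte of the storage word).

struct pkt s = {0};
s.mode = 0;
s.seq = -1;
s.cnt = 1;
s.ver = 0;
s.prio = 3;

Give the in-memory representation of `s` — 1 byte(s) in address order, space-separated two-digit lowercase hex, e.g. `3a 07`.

[7+:1] mode=0 & 0x1 = 0x0; word=0x00
[5+:2] seq=-1 & 0x3 = 0x3; word=0x60
[4+:1] cnt=1 & 0x1 = 0x1; word=0x70
[3+:1] ver=0 & 0x1 = 0x0; word=0x70
[0+:3] prio=3 & 0x7 = 0x3; word=0x73
word = 0x73 → big-endian bytes:
  [0]=0x73

73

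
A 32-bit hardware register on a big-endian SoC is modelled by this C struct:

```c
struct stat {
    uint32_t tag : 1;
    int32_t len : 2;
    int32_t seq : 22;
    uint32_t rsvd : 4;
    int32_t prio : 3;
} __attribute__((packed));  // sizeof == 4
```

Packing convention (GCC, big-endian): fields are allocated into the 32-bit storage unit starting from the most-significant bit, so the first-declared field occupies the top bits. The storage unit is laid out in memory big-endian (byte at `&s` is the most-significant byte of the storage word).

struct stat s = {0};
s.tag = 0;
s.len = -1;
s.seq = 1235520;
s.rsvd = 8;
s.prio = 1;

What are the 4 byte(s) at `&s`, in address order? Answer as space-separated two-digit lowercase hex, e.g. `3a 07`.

69 6d 20 41

[31+:1] tag=0 & 0x1 = 0x0; word=0x00000000
[29+:2] len=-1 & 0x3 = 0x3; word=0x60000000
[7+:22] seq=1235520 & 0x3fffff = 0x12da40; word=0x696d2000
[3+:4] rsvd=8 & 0xf = 0x8; word=0x696d2040
[0+:3] prio=1 & 0x7 = 0x1; word=0x696d2041
word = 0x696d2041 → big-endian bytes:
  [0]=0x69  [1]=0x6d  [2]=0x20  [3]=0x41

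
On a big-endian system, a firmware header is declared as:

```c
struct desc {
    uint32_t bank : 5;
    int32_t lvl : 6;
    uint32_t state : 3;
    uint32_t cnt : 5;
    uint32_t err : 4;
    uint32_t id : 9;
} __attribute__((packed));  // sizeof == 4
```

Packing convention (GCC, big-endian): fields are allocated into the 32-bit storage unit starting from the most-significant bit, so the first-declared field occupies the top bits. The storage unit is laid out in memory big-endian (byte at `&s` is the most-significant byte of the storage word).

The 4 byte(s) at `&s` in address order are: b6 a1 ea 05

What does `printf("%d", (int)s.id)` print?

[0]=0xb6 [1]=0xa1 [2]=0xea [3]=0x05 (big-endian) → word 0xb6a1ea05
bank:5 @ bit 27 → (0xb6a1ea05>>27)&0x1f = 0x16
lvl:6 @ bit 21 → (0xb6a1ea05>>21)&0x3f = 0x35
state:3 @ bit 18 → (0xb6a1ea05>>18)&0x7 = 0x0
cnt:5 @ bit 13 → (0xb6a1ea05>>13)&0x1f = 0xf
err:4 @ bit 9 → (0xb6a1ea05>>9)&0xf = 0x5
id:9 @ bit 0 → (0xb6a1ea05>>0)&0x1ff = 0x5  ←

5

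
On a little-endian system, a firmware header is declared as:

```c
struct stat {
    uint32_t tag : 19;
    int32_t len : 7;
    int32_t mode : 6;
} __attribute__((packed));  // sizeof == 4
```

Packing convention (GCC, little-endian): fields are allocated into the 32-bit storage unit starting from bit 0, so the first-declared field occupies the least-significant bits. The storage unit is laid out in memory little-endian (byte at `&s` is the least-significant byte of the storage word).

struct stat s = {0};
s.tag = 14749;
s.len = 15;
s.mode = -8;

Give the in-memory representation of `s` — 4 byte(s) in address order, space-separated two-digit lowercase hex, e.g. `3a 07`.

9d 39 78 e0

tag:19 = 14749 → 0x399d << 0 → word 0x0000399d
len:7 = 15 → 0xf << 19 → word 0x0078399d
mode:6 = -8 → 0x38 << 26 → word 0xe078399d
word = 0xe078399d → little-endian bytes:
  [0]=0x9d  [1]=0x39  [2]=0x78  [3]=0xe0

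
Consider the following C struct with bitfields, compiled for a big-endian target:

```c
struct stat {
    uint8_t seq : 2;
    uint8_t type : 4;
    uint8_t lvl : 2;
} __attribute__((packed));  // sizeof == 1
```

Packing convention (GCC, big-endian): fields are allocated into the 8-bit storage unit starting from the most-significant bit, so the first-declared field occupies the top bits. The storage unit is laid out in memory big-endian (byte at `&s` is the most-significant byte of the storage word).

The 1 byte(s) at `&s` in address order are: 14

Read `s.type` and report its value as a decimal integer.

5

[0]=0x14 (big-endian) → word 0x14
seq [6+:2] = (word>>6) & 0x3 = 0
type [2+:4] = (word>>2) & 0xf = 5  ←
lvl [0+:2] = (word>>0) & 0x3 = 0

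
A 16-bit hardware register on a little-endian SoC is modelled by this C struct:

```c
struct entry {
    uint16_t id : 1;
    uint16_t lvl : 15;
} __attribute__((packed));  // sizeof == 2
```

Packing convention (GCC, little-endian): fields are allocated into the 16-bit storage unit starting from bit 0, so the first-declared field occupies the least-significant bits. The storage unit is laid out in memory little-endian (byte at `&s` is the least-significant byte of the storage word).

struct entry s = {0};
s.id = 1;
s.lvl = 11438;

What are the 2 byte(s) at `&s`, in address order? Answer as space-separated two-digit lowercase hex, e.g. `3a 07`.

5d 59

id:1 = 1 → 0x1 << 0 → word 0x0001
lvl:15 = 11438 → 0x2cae << 1 → word 0x595d
word = 0x595d → little-endian bytes:
  [0]=0x5d  [1]=0x59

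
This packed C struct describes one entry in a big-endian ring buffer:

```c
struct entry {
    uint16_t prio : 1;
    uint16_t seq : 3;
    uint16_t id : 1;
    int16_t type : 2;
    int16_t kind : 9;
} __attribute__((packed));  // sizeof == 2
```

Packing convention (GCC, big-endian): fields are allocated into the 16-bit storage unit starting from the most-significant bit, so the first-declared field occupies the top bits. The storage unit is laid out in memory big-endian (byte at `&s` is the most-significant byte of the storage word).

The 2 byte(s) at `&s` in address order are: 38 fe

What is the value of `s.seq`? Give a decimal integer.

3

[0]=0x38 [1]=0xfe (big-endian) → word 0x38fe
prio:1 @ bit 15 → (0x38fe>>15)&0x1 = 0x0
seq:3 @ bit 12 → (0x38fe>>12)&0x7 = 0x3  ←
id:1 @ bit 11 → (0x38fe>>11)&0x1 = 0x1
type:2 @ bit 9 → (0x38fe>>9)&0x3 = 0x0
kind:9 @ bit 0 → (0x38fe>>0)&0x1ff = 0xfe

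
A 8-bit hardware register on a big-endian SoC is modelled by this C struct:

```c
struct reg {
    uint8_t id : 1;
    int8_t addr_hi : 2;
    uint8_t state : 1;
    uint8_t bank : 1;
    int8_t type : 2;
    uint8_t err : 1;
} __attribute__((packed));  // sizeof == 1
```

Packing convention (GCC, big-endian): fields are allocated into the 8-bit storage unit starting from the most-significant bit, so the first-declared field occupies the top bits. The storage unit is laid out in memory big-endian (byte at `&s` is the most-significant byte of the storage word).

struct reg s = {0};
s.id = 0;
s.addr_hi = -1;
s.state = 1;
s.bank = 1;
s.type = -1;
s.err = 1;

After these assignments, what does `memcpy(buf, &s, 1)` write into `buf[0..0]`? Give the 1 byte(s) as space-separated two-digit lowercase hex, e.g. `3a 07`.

[7+:1] id=0 & 0x1 = 0x0; word=0x00
[5+:2] addr_hi=-1 & 0x3 = 0x3; word=0x60
[4+:1] state=1 & 0x1 = 0x1; word=0x70
[3+:1] bank=1 & 0x1 = 0x1; word=0x78
[1+:2] type=-1 & 0x3 = 0x3; word=0x7e
[0+:1] err=1 & 0x1 = 0x1; word=0x7f
word = 0x7f → big-endian bytes:
  [0]=0x7f

7f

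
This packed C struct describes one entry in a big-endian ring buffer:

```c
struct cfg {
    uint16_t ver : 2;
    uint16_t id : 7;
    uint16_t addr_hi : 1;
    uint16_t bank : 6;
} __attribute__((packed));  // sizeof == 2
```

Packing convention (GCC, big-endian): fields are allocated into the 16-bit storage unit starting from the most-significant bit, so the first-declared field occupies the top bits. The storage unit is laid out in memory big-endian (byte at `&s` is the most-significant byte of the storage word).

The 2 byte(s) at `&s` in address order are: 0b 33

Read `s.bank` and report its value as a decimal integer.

[0]=0x0b [1]=0x33 (big-endian) → word 0x0b33
ver:2 @ bit 14 → (0x0b33>>14)&0x3 = 0x0
id:7 @ bit 7 → (0x0b33>>7)&0x7f = 0x16
addr_hi:1 @ bit 6 → (0x0b33>>6)&0x1 = 0x0
bank:6 @ bit 0 → (0x0b33>>0)&0x3f = 0x33  ←

51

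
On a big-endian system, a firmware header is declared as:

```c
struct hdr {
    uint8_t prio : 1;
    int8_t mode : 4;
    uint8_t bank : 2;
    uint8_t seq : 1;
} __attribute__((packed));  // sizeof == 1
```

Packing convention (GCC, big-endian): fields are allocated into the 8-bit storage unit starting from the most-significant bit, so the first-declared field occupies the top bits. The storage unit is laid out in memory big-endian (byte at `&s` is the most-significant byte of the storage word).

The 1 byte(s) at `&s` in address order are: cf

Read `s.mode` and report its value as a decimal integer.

[0]=0xcf (big-endian) → word 0xcf
prio [7+:1] = (word>>7) & 0x1 = 1
mode [3+:4] = (word>>3) & 0xf = 9  ←
bank [1+:2] = (word>>1) & 0x3 = 3
seq [0+:1] = (word>>0) & 0x1 = 1
mode signed 4b, MSB=1: 9 - 16 = -7

-7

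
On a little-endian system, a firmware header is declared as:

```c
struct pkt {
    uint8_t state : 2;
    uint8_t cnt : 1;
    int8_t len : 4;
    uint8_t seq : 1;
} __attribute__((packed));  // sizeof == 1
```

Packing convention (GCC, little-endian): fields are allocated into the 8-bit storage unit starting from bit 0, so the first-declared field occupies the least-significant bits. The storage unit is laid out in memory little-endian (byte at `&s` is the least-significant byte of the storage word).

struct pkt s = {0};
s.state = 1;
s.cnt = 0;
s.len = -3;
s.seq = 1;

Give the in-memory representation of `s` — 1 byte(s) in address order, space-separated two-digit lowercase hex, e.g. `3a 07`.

[0+:2] state=1 & 0x3 = 0x1; word=0x01
[2+:1] cnt=0 & 0x1 = 0x0; word=0x01
[3+:4] len=-3 & 0xf = 0xd; word=0x69
[7+:1] seq=1 & 0x1 = 0x1; word=0xe9
word = 0xe9 → little-endian bytes:
  [0]=0xe9

e9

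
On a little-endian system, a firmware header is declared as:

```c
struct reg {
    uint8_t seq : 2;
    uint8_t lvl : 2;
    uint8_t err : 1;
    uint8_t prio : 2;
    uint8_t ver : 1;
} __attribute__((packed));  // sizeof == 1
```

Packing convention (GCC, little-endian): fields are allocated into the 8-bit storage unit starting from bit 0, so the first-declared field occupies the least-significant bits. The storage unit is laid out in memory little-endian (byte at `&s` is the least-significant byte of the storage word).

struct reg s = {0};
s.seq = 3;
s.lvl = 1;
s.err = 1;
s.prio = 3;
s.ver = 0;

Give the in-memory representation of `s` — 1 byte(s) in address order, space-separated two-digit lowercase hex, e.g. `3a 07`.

77

seq:2 = 3 → 0x3 << 0 → word 0x03
lvl:2 = 1 → 0x1 << 2 → word 0x07
err:1 = 1 → 0x1 << 4 → word 0x17
prio:2 = 3 → 0x3 << 5 → word 0x77
ver:1 = 0 → 0x0 << 7 → word 0x77
word = 0x77 → little-endian bytes:
  [0]=0x77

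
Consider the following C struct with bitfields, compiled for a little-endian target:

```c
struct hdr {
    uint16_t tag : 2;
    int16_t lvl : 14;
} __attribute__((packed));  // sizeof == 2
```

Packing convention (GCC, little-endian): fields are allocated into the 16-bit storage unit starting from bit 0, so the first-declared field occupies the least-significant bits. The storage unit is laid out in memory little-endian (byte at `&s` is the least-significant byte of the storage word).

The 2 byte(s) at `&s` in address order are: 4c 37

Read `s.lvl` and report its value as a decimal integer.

[0]=0x4c [1]=0x37 (little-endian) → word 0x374c
tag [0+:2] = (word>>0) & 0x3 = 0
lvl [2+:14] = (word>>2) & 0x3fff = 3539  ←
lvl signed 14b, MSB=0: value = 3539

3539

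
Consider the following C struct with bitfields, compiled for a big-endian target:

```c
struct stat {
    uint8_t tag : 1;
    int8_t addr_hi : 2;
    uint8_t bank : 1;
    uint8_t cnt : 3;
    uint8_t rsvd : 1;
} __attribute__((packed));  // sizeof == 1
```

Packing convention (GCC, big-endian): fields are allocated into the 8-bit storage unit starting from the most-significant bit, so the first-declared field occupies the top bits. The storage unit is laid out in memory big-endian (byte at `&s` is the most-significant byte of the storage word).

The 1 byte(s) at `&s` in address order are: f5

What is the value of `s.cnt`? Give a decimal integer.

2

[0]=0xf5 (big-endian) → word 0xf5
tag:1 @ bit 7 → (0xf5>>7)&0x1 = 0x1
addr_hi:2 @ bit 5 → (0xf5>>5)&0x3 = 0x3
bank:1 @ bit 4 → (0xf5>>4)&0x1 = 0x1
cnt:3 @ bit 1 → (0xf5>>1)&0x7 = 0x2  ←
rsvd:1 @ bit 0 → (0xf5>>0)&0x1 = 0x1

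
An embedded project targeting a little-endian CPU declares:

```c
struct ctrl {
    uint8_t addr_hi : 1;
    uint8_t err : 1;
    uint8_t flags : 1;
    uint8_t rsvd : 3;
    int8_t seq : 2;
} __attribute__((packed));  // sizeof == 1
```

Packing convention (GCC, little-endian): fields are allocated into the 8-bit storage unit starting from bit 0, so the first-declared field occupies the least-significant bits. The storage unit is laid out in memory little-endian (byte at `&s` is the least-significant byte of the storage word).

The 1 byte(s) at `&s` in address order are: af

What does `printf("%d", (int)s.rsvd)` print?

5

[0]=0xaf (little-endian) → word 0xaf
addr_hi [0+:1] = (word>>0) & 0x1 = 1
err [1+:1] = (word>>1) & 0x1 = 1
flags [2+:1] = (word>>2) & 0x1 = 1
rsvd [3+:3] = (word>>3) & 0x7 = 5  ←
seq [6+:2] = (word>>6) & 0x3 = 2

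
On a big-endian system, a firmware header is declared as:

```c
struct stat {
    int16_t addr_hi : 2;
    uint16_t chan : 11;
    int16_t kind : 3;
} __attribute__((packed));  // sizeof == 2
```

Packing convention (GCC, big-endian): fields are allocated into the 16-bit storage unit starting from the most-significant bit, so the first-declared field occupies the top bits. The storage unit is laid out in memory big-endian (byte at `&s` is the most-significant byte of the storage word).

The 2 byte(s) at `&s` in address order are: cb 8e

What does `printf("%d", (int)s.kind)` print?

[0]=0xcb [1]=0x8e (big-endian) → word 0xcb8e
addr_hi [14+:2] = (word>>14) & 0x3 = 3
chan [3+:11] = (word>>3) & 0x7ff = 369
kind [0+:3] = (word>>0) & 0x7 = 6  ←
kind signed 3b, MSB=1: 6 - 8 = -2

-2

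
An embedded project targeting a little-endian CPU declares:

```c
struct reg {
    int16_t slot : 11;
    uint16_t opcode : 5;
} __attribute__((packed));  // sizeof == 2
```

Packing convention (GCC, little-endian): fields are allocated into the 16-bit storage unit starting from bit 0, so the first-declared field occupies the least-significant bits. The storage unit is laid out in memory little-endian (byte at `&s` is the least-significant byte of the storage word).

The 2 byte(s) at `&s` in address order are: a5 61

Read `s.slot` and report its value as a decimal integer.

[0]=0xa5 [1]=0x61 (little-endian) → word 0x61a5
slot:11 @ bit 0 → (0x61a5>>0)&0x7ff = 0x1a5  ←
opcode:5 @ bit 11 → (0x61a5>>11)&0x1f = 0xc
slot signed 11b, MSB=0: value = 421

421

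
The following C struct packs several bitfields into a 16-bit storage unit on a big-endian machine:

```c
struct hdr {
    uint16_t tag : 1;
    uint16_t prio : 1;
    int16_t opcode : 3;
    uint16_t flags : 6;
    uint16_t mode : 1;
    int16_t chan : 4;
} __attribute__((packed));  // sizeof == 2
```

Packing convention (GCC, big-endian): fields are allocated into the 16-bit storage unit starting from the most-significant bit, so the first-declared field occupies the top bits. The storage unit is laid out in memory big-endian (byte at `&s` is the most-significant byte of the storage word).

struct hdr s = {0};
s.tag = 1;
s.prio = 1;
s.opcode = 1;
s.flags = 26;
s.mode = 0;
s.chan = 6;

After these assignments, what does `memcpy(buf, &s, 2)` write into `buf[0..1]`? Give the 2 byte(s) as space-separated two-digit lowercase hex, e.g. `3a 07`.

tag:1 = 1 → 0x1 << 15 → word 0x8000
prio:1 = 1 → 0x1 << 14 → word 0xc000
opcode:3 = 1 → 0x1 << 11 → word 0xc800
flags:6 = 26 → 0x1a << 5 → word 0xcb40
mode:1 = 0 → 0x0 << 4 → word 0xcb40
chan:4 = 6 → 0x6 << 0 → word 0xcb46
word = 0xcb46 → big-endian bytes:
  [0]=0xcb  [1]=0x46

cb 46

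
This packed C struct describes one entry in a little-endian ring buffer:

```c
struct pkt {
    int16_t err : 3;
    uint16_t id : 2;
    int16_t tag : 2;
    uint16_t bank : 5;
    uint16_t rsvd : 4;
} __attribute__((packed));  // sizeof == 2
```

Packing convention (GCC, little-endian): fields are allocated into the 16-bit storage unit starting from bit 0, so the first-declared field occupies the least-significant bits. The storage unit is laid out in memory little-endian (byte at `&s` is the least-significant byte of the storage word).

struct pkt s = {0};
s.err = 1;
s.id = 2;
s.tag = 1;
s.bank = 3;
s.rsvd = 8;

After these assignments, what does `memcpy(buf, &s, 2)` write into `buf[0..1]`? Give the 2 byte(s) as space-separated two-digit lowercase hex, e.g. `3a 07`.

b1 81

[0+:3] err=1 & 0x7 = 0x1; word=0x0001
[3+:2] id=2 & 0x3 = 0x2; word=0x0011
[5+:2] tag=1 & 0x3 = 0x1; word=0x0031
[7+:5] bank=3 & 0x1f = 0x3; word=0x01b1
[12+:4] rsvd=8 & 0xf = 0x8; word=0x81b1
word = 0x81b1 → little-endian bytes:
  [0]=0xb1  [1]=0x81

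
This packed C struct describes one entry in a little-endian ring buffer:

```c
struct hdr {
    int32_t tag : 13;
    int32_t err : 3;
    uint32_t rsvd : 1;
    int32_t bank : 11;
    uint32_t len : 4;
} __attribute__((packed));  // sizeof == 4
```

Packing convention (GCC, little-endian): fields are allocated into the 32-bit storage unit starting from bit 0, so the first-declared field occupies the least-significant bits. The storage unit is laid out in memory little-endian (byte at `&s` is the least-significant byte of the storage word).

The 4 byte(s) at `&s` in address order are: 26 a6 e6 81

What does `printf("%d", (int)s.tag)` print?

[0]=0x26 [1]=0xa6 [2]=0xe6 [3]=0x81 (little-endian) → word 0x81e6a626
tag:13 @ bit 0 → (0x81e6a626>>0)&0x1fff = 0x626  ←
err:3 @ bit 13 → (0x81e6a626>>13)&0x7 = 0x5
rsvd:1 @ bit 16 → (0x81e6a626>>16)&0x1 = 0x0
bank:11 @ bit 17 → (0x81e6a626>>17)&0x7ff = 0xf3
len:4 @ bit 28 → (0x81e6a626>>28)&0xf = 0x8
tag signed 13b, MSB=0: value = 1574

1574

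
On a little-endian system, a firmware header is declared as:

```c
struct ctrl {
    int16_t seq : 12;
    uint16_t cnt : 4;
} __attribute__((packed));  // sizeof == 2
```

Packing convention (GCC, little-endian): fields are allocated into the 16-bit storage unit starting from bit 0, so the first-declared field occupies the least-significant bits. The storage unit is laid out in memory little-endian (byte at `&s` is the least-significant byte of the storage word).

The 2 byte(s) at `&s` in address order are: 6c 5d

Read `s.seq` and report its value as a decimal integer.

[0]=0x6c [1]=0x5d (little-endian) → word 0x5d6c
seq:12 @ bit 0 → (0x5d6c>>0)&0xfff = 0xd6c  ←
cnt:4 @ bit 12 → (0x5d6c>>12)&0xf = 0x5
seq signed 12b, MSB=1: 3436 - 4096 = -660

-660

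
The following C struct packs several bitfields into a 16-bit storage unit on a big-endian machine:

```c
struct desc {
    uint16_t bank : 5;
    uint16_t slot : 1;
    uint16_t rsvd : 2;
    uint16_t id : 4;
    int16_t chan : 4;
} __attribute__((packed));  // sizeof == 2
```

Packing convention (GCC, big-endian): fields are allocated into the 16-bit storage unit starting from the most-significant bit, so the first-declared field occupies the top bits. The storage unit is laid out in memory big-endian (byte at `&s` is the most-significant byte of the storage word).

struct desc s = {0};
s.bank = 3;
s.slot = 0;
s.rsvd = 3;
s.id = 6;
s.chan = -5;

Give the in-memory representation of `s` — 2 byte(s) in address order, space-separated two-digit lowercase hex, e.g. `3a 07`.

bank:5 = 3 → 0x3 << 11 → word 0x1800
slot:1 = 0 → 0x0 << 10 → word 0x1800
rsvd:2 = 3 → 0x3 << 8 → word 0x1b00
id:4 = 6 → 0x6 << 4 → word 0x1b60
chan:4 = -5 → 0xb << 0 → word 0x1b6b
word = 0x1b6b → big-endian bytes:
  [0]=0x1b  [1]=0x6b

1b 6b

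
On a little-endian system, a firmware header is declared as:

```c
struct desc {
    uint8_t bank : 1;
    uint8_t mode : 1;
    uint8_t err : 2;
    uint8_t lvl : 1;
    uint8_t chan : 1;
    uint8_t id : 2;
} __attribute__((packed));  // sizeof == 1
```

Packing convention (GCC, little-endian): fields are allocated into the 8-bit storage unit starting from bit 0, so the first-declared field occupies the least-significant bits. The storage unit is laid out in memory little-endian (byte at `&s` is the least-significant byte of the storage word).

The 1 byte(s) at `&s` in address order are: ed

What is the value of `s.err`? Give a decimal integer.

3

[0]=0xed (little-endian) → word 0xed
bank:1 @ bit 0 → (0xed>>0)&0x1 = 0x1
mode:1 @ bit 1 → (0xed>>1)&0x1 = 0x0
err:2 @ bit 2 → (0xed>>2)&0x3 = 0x3  ←
lvl:1 @ bit 4 → (0xed>>4)&0x1 = 0x0
chan:1 @ bit 5 → (0xed>>5)&0x1 = 0x1
id:2 @ bit 6 → (0xed>>6)&0x3 = 0x3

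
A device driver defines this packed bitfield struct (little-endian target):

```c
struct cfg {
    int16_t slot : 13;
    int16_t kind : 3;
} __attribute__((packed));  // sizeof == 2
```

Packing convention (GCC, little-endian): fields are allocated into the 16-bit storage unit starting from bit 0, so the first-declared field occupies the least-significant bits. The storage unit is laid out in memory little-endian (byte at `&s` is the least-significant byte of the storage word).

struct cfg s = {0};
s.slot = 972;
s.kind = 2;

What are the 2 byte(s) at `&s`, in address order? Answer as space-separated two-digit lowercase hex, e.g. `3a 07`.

slot:13 = 972 → 0x3cc << 0 → word 0x03cc
kind:3 = 2 → 0x2 << 13 → word 0x43cc
word = 0x43cc → little-endian bytes:
  [0]=0xcc  [1]=0x43

cc 43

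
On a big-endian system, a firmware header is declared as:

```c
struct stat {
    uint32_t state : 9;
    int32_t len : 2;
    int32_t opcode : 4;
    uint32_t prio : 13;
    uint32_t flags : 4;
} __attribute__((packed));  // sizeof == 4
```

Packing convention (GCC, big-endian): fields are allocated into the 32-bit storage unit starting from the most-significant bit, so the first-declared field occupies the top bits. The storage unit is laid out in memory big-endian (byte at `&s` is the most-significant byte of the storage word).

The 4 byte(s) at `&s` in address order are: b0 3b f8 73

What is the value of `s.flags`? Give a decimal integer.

3

[0]=0xb0 [1]=0x3b [2]=0xf8 [3]=0x73 (big-endian) → word 0xb03bf873
state:9 @ bit 23 → (0xb03bf873>>23)&0x1ff = 0x160
len:2 @ bit 21 → (0xb03bf873>>21)&0x3 = 0x1
opcode:4 @ bit 17 → (0xb03bf873>>17)&0xf = 0xd
prio:13 @ bit 4 → (0xb03bf873>>4)&0x1fff = 0x1f87
flags:4 @ bit 0 → (0xb03bf873>>0)&0xf = 0x3  ←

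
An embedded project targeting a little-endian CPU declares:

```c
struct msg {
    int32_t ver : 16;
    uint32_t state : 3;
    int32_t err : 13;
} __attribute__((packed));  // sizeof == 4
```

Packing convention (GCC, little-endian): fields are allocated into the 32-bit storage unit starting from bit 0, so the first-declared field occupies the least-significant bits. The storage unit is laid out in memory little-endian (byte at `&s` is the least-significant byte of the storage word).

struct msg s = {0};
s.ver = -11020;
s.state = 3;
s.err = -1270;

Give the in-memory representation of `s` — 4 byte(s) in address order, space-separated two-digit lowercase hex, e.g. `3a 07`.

f4 d4 53 d8

ver (16b) val=-11020 bits=0xd4f4 at bit 0: 0x0000d4f4
state (3b) val=3 bits=0x3 at bit 16: 0x0003d4f4
err (13b) val=-1270 bits=0x1b0a at bit 19: 0xd853d4f4
word = 0xd853d4f4 → little-endian bytes:
  [0]=0xf4  [1]=0xd4  [2]=0x53  [3]=0xd8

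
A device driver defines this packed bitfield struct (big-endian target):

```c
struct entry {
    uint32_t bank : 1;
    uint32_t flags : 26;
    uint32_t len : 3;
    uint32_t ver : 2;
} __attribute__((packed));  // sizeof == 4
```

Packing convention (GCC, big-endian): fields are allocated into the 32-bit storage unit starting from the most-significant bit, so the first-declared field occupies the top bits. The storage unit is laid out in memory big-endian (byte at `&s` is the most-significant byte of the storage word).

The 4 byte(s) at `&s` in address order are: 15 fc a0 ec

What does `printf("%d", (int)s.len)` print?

3

[0]=0x15 [1]=0xfc [2]=0xa0 [3]=0xec (big-endian) → word 0x15fca0ec
bank [31+:1] = (word>>31) & 0x1 = 0
flags [5+:26] = (word>>5) & 0x3ffffff = 11527431
len [2+:3] = (word>>2) & 0x7 = 3  ←
ver [0+:2] = (word>>0) & 0x3 = 0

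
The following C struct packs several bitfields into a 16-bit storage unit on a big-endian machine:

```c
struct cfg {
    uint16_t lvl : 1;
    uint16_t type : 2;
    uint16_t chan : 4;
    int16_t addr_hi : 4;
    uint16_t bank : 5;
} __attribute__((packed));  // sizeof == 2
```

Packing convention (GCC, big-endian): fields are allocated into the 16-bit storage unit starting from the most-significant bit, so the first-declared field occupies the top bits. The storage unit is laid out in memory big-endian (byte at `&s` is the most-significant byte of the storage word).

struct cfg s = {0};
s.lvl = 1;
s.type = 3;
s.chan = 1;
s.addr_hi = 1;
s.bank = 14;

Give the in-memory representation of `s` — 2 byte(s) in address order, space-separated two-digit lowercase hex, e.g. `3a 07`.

e2 2e

lvl:1 = 1 → 0x1 << 15 → word 0x8000
type:2 = 3 → 0x3 << 13 → word 0xe000
chan:4 = 1 → 0x1 << 9 → word 0xe200
addr_hi:4 = 1 → 0x1 << 5 → word 0xe220
bank:5 = 14 → 0xe << 0 → word 0xe22e
word = 0xe22e → big-endian bytes:
  [0]=0xe2  [1]=0x2e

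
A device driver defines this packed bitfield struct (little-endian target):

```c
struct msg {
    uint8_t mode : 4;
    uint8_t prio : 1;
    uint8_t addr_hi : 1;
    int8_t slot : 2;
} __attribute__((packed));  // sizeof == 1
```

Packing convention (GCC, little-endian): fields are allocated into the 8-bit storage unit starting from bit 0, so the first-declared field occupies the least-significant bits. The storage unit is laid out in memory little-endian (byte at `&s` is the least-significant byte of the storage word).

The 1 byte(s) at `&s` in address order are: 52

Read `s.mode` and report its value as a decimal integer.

2

[0]=0x52 (little-endian) → word 0x52
mode [0+:4] = (word>>0) & 0xf = 2  ←
prio [4+:1] = (word>>4) & 0x1 = 1
addr_hi [5+:1] = (word>>5) & 0x1 = 0
slot [6+:2] = (word>>6) & 0x3 = 1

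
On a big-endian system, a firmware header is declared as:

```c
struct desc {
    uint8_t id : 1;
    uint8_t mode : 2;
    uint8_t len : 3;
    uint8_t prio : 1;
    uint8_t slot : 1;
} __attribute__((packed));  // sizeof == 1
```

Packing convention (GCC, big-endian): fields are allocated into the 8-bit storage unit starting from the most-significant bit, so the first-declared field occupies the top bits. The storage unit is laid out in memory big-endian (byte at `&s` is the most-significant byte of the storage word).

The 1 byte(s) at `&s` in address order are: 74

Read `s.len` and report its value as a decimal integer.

[0]=0x74 (big-endian) → word 0x74
id [7+:1] = (word>>7) & 0x1 = 0
mode [5+:2] = (word>>5) & 0x3 = 3
len [2+:3] = (word>>2) & 0x7 = 5  ←
prio [1+:1] = (word>>1) & 0x1 = 0
slot [0+:1] = (word>>0) & 0x1 = 0

5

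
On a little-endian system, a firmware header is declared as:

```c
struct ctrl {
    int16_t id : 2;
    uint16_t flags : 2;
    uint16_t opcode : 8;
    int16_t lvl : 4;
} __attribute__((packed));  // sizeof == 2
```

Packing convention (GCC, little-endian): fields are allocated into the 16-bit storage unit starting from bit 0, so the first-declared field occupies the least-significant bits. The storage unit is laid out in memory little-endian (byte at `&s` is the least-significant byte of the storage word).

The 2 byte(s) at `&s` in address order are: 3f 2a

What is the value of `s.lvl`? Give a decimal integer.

[0]=0x3f [1]=0x2a (little-endian) → word 0x2a3f
id [0+:2] = (word>>0) & 0x3 = 3
flags [2+:2] = (word>>2) & 0x3 = 3
opcode [4+:8] = (word>>4) & 0xff = 163
lvl [12+:4] = (word>>12) & 0xf = 2  ←
lvl signed 4b, MSB=0: value = 2

2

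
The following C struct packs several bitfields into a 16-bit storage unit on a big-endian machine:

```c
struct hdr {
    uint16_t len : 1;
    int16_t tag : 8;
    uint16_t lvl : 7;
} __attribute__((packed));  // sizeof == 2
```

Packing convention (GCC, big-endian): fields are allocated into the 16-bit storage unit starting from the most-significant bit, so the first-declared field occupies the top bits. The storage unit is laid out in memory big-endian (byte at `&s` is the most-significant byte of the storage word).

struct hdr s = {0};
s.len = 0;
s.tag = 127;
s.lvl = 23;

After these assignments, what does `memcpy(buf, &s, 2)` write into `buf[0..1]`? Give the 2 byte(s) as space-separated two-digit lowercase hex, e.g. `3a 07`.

3f 97

[15+:1] len=0 & 0x1 = 0x0; word=0x0000
[7+:8] tag=127 & 0xff = 0x7f; word=0x3f80
[0+:7] lvl=23 & 0x7f = 0x17; word=0x3f97
word = 0x3f97 → big-endian bytes:
  [0]=0x3f  [1]=0x97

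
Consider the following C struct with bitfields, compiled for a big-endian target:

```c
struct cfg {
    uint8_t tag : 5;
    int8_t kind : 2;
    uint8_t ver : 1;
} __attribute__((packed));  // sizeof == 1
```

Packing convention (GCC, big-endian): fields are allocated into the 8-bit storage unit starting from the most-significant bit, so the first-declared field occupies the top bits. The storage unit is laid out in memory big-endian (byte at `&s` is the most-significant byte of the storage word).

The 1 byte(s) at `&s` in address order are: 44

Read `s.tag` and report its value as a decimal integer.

[0]=0x44 (big-endian) → word 0x44
tag [3+:5] = (word>>3) & 0x1f = 8  ←
kind [1+:2] = (word>>1) & 0x3 = 2
ver [0+:1] = (word>>0) & 0x1 = 0

8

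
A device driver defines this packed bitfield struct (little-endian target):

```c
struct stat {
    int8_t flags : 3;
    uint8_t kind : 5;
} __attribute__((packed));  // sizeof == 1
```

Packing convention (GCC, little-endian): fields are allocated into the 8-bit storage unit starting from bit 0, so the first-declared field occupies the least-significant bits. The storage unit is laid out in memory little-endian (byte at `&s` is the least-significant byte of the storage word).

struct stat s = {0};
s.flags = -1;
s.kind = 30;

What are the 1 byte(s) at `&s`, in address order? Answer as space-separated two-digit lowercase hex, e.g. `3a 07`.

f7

[0+:3] flags=-1 & 0x7 = 0x7; word=0x07
[3+:5] kind=30 & 0x1f = 0x1e; word=0xf7
word = 0xf7 → little-endian bytes:
  [0]=0xf7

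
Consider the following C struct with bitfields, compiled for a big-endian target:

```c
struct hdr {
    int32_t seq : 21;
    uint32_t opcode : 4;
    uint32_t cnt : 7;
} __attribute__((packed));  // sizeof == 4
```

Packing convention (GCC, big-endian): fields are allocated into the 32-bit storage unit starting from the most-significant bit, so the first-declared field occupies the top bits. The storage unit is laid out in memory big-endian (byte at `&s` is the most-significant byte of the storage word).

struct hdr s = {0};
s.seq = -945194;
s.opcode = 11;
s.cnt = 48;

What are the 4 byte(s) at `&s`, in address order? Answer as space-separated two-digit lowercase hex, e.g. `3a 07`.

8c 9e b5 b0

seq (21b) val=-945194 bits=0x1193d6 at bit 11: 0x8c9eb000
opcode (4b) val=11 bits=0xb at bit 7: 0x8c9eb580
cnt (7b) val=48 bits=0x30 at bit 0: 0x8c9eb5b0
word = 0x8c9eb5b0 → big-endian bytes:
  [0]=0x8c  [1]=0x9e  [2]=0xb5  [3]=0xb0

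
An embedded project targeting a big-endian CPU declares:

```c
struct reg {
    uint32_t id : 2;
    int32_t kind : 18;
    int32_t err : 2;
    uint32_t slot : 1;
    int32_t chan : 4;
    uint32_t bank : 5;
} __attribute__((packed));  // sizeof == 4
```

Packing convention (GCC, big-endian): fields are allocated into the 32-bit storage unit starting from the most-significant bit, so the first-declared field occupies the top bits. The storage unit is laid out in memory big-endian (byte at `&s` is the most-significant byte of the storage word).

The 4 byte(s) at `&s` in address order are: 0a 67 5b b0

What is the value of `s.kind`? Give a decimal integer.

[0]=0x0a [1]=0x67 [2]=0x5b [3]=0xb0 (big-endian) → word 0x0a675bb0
id:2 @ bit 30 → (0x0a675bb0>>30)&0x3 = 0x0
kind:18 @ bit 12 → (0x0a675bb0>>12)&0x3ffff = 0xa675  ←
err:2 @ bit 10 → (0x0a675bb0>>10)&0x3 = 0x2
slot:1 @ bit 9 → (0x0a675bb0>>9)&0x1 = 0x1
chan:4 @ bit 5 → (0x0a675bb0>>5)&0xf = 0xd
bank:5 @ bit 0 → (0x0a675bb0>>0)&0x1f = 0x10
kind signed 18b, MSB=0: value = 42613

42613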